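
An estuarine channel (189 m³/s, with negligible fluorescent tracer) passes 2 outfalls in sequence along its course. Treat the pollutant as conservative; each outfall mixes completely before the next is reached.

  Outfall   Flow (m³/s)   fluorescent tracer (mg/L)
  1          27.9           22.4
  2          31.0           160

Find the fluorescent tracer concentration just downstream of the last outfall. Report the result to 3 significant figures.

22.5 mg/L

Below outfall 1: Q → 216.9 m³/s, C = (189.0·0 + 27.90·22.40)/216.9 = 2.881 mg/L.
Below outfall 2: Q → 247.9 m³/s, C = (216.9·2.881 + 31.00·160.0)/247.9 = 22.53 mg/L.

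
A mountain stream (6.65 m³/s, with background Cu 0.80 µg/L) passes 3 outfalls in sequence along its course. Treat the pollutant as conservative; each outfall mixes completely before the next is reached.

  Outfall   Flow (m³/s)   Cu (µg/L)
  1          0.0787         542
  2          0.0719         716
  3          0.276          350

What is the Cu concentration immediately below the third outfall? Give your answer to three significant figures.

27.7 µg/L

After outfall 1: Q = 6.650 + 0.07870 = 6.729 m³/s; C = (6.650·0.8000 + 0.07870·542.0)/6.729 = 7.130 µg/L.
After outfall 2: Q = 6.729 + 0.07190 = 6.801 m³/s; C = (6.729·7.130 + 0.07190·716.0)/6.801 = 14.62 µg/L.
After outfall 3: Q = 6.801 + 0.2760 = 7.077 m³/s; C = (6.801·14.62 + 0.2760·350.0)/7.077 = 27.70 µg/L.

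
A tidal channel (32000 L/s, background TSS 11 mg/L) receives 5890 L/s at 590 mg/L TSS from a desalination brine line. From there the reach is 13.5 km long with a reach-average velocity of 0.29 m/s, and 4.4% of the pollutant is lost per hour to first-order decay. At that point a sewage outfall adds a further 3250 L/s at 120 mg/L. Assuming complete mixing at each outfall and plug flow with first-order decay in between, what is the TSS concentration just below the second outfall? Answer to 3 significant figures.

61.5 mg/L

Flow-weighted average: C = (32000·11.00 + 5890·590.0) / 37890 = 3827000/37890 = 101.0 mg/L; combined flow 37890 L/s.
Travel time t = 13.5·1000 / 0.29 = 46550 s = 12.93 h.
4.4%/h lost → k = −ln(1 − 0.044) = 0.04500 h⁻¹.
First-order decay: C = 101.0·exp(−k·t) = 101.0·0.5589 = 56.45 mg/L.
Second outfall: C = (37890·56.45 + 3250·120.0)/41140 = 61.47 mg/L.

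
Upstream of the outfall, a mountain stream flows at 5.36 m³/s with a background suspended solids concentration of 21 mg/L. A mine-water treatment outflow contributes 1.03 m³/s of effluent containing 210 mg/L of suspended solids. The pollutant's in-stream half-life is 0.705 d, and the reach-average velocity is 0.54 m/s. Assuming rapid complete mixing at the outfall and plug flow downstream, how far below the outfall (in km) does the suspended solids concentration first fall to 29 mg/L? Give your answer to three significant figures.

Flow-weighted average: C = (5.360·21.00 + 1.030·210.0) / 6.390 = 328.9/6.390 = 51.46 mg/L.
Half-life 0.705 d → k = ln 2 / 0.705 = 0.9832 d⁻¹.
Set 51.46·exp(−k·t) = 29 → t = ln(51.46/29)/k = 50410 s = 14.00 h.
Distance = v·t = 0.54·50410 = 27220 m = 27.22 km.

27.2 km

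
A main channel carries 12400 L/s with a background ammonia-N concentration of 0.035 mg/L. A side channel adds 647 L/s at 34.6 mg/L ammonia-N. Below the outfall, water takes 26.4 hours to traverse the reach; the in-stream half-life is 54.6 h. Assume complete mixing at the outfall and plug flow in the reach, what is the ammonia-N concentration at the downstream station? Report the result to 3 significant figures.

1.25 mg/L

Conservation of mass: C = (12400·0.03500 + 647.0·34.60) / 13050 = 22820/13050 = 1.749 mg/L.
Half-life 54.6 h → k = ln 2 / 54.6 = 0.01270 h⁻¹ = 0.3047 d⁻¹.
Applying C = C₀e^(−kt): 1.749 × 0.7152 = 1.251 mg/L.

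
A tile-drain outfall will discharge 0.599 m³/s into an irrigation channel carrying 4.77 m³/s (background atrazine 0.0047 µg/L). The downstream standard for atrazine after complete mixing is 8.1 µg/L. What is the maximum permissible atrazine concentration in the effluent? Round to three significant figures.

72.6 µg/L

At the limit, (Qr·Cr + Qe·Cₑ)/(Qr + Qe) = 8.1:
Cₑ = (5.369·8.1 − 4.770·0.004700) / 0.5990 = 72.57 µg/L.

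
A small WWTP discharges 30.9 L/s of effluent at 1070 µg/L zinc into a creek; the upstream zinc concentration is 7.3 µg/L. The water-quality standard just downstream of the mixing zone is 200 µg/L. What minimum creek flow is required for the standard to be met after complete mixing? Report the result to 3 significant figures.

140 L/s

Set C_mix = 200: (Q·7.300 + 30.90·1070) / (Q + 30.90) = 200
→ Q = 30.90·(1070 − 200)/(200 − 7.300) = 139.5 L/s.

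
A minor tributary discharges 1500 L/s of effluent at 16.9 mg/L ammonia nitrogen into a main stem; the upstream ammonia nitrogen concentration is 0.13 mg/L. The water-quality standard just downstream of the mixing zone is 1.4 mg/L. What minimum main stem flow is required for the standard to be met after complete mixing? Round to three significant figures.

18300 L/s

Set C_mix = 1.4: (Q·0.1300 + 1500·16.90) / (Q + 1500) = 1.4
→ Q = 1500·(16.90 − 1.4)/(1.4 − 0.1300) = 18310 L/s.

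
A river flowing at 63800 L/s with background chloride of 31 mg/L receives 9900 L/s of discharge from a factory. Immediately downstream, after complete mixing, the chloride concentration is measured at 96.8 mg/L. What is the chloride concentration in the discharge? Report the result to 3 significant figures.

521 mg/L

Mass balance: 63800·31.00 + 9900·Cₑ = 73700·96.80
→ Cₑ = (73700·96.80 − 63800·31.00) / 9900 = 520.8 mg/L.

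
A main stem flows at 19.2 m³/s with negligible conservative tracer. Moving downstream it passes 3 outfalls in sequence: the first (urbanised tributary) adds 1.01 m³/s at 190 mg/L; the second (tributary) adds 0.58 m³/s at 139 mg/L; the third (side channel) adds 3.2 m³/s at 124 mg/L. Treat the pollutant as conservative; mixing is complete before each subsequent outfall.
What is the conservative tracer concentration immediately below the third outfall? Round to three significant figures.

27.9 mg/L

After outfall 1: Q = 19.20 + 1.010 = 20.21 m³/s; C = (19.20·0 + 1.010·190.0)/20.21 = 9.495 mg/L.
After outfall 2: Q = 20.21 + 0.5800 = 20.79 m³/s; C = (20.21·9.495 + 0.5800·139.0)/20.79 = 13.11 mg/L.
After outfall 3: Q = 20.79 + 3.200 = 23.99 m³/s; C = (20.79·13.11 + 3.200·124.0)/23.99 = 27.90 mg/L.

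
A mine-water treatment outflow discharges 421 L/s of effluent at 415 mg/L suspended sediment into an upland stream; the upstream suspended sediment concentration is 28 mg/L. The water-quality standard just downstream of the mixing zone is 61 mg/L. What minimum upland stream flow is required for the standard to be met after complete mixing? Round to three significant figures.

Set C_mix = 61: (Q·28.00 + 421.0·415.0) / (Q + 421.0) = 61
→ Q = 421.0·(415.0 − 61)/(61 − 28.00) = 4516 L/s.

4520 L/s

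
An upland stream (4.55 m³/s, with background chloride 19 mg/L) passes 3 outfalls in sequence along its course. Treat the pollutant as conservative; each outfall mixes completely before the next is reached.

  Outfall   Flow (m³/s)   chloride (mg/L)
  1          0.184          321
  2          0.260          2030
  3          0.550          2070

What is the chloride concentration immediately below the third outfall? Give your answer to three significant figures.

327 mg/L

Below outfall 1: Q → 4.734 m³/s, C = (4.550·19.00 + 0.1840·321.0)/4.734 = 30.74 mg/L.
Below outfall 2: Q → 4.994 m³/s, C = (4.734·30.74 + 0.2600·2030)/4.994 = 134.8 mg/L.
Below outfall 3: Q → 5.544 m³/s, C = (4.994·134.8 + 0.5500·2070)/5.544 = 326.8 mg/L.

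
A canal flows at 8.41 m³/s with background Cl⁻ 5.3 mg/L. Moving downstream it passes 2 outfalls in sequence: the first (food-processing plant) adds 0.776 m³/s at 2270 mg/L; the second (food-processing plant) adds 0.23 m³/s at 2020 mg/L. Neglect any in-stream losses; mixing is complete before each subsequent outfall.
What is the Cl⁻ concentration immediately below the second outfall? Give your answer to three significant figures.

Below outfall 1: Q → 9.186 m³/s, C = (8.410·5.300 + 0.7760·2270)/9.186 = 196.6 mg/L.
Below outfall 2: Q → 9.416 m³/s, C = (9.186·196.6 + 0.2300·2020)/9.416 = 241.2 mg/L.

241 mg/L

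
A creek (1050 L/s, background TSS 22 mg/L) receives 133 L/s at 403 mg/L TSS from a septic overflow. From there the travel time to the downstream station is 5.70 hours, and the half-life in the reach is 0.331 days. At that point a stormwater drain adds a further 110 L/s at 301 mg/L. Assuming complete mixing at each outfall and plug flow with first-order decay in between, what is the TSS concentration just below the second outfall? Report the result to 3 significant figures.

61.7 mg/L

Flow-weighted average: C = (1050·22.00 + 133.0·403.0) / 1183 = 76700/1183 = 64.83 mg/L; combined flow 1183 L/s.
Half-life 0.331 d → k = ln 2 / 0.331 = 2.094 d⁻¹.
Applying C = C₀e^(−kt): 64.83 × 0.6081 = 39.43 mg/L.
Second outfall: C = (1183·39.43 + 110.0·301.0)/1293 = 61.68 mg/L.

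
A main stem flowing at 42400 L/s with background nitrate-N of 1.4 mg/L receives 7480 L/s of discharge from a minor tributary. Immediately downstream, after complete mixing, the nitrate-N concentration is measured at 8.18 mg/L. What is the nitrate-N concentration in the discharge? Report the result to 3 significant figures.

46.6 mg/L

Mass balance: 42400·1.400 + 7480·Cₑ = 49880·8.180
→ Cₑ = (49880·8.180 − 42400·1.400) / 7480 = 46.61 mg/L.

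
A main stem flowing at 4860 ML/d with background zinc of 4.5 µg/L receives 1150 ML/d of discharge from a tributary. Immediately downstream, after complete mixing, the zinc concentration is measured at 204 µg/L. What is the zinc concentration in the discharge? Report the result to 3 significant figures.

Mass balance: 4860·4.500 + 1150·Cₑ = 6010·204.0
→ Cₑ = (6010·204.0 − 4860·4.500) / 1150 = 1047 µg/L.

1050 µg/L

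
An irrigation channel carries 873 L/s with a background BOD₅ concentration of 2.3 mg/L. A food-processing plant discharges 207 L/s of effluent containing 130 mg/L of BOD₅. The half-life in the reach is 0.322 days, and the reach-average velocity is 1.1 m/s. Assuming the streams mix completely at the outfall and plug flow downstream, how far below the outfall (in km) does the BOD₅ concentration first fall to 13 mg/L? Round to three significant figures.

31.9 km

After mixing, C = (873.0·2.300 + 207.0·130.0) / 1080 = 28920/1080 = 26.78 mg/L.
Half-life 0.322 d → k = ln 2 / 0.322 = 2.153 d⁻¹.
Set 26.78·exp(−k·t) = 13 → t = ln(26.78/13)/k = 29000 s = 8.056 h.
Distance = v·t = 1.1·29000 = 31900 m = 31.90 km.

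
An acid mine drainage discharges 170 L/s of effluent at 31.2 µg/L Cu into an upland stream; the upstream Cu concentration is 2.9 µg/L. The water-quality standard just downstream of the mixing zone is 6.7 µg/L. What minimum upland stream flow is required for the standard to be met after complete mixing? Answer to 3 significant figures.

1100 L/s

Set C_mix = 6.7: (Q·2.900 + 170.0·31.20) / (Q + 170.0) = 6.7
→ Q = 170.0·(31.20 − 6.7)/(6.7 − 2.900) = 1096 L/s.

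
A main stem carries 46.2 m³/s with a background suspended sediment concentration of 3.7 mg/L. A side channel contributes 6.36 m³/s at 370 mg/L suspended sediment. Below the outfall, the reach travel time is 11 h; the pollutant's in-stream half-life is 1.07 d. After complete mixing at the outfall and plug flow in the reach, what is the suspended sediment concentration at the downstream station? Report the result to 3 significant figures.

35.7 mg/L

Mixed concentration C = ΣQC/ΣQ = (46.20·3.700 + 6.360·370.0) / 52.56 = 2524/52.56 = 48.02 mg/L.
Half-life 1.07 d → k = ln 2 / 1.07 = 0.6478 d⁻¹.
Decay over the reach: 48.02·exp(−kt) = 48.02·0.7431 = 35.69 mg/L.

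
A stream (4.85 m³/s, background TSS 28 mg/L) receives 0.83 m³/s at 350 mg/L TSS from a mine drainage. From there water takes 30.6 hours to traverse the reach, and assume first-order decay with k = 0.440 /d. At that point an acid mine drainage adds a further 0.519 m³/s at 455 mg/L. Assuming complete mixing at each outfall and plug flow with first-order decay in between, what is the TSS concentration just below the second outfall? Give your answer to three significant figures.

77.3 mg/L

Mixed concentration C = ΣQC/ΣQ = (4.850·28.00 + 0.8300·350.0) / 5.680 = 426.3/5.680 = 75.05 mg/L; combined flow 5.680 m³/s.
Decay over the reach: 75.05·exp(−kt) = 75.05·0.5706 = 42.83 mg/L.
Second outfall: C = (5.680·42.83 + 0.5190·455.0)/6.199 = 77.34 mg/L.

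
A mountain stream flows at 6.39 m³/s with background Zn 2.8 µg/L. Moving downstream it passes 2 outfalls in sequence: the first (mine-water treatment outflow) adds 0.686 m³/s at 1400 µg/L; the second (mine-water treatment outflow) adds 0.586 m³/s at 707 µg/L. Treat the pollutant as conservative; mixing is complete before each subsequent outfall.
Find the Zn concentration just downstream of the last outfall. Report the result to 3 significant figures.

Below outfall 1: Q → 7.076 m³/s, C = (6.390·2.800 + 0.6860·1400)/7.076 = 138.3 µg/L.
Below outfall 2: Q → 7.662 m³/s, C = (7.076·138.3 + 0.5860·707.0)/7.662 = 181.8 µg/L.

182 µg/L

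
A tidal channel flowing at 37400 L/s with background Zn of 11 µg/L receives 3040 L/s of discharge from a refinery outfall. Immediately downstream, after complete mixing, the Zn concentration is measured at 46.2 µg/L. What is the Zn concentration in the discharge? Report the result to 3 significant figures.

Mass balance: 37400·11.00 + 3040·Cₑ = 40440·46.20
→ Cₑ = (40440·46.20 − 37400·11.00) / 3040 = 479.3 µg/L.

479 µg/L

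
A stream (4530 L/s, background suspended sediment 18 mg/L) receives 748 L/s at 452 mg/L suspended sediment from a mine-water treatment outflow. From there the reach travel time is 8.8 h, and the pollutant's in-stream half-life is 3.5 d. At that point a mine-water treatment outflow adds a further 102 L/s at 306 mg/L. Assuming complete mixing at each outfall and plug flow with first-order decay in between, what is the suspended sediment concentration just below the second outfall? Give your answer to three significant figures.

Flow-weighted average: C = (4530·18.00 + 748.0·452.0) / 5278 = 419600/5278 = 79.51 mg/L; combined flow 5278 L/s.
Half-life 3.5 d → k = ln 2 / 3.5 = 0.1980 d⁻¹.
After decay, C = 79.51 × e^(−kt) = 79.51 × 0.9300 = 73.94 mg/L.
At the second outfall, C = (5278·73.94 + 102.0·306.0) / (5278 + 102.0) = 78.34 mg/L.

78.3 mg/L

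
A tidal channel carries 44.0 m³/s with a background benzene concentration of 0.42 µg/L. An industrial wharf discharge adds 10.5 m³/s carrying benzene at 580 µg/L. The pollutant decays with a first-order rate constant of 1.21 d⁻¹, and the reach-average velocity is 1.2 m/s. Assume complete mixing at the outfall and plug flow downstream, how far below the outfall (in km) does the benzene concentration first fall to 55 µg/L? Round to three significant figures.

Conservation of mass: C = (44.00·0.4200 + 10.50·580.0) / 54.50 = 6108/54.50 = 112.1 µg/L.
Set 112.1·exp(−k·t) = 55 → t = ln(112.1/55)/k = 50830 s = 14.12 h.
Distance = v·t = 1.2·50830 = 61000 m = 61.00 km.

61.0 km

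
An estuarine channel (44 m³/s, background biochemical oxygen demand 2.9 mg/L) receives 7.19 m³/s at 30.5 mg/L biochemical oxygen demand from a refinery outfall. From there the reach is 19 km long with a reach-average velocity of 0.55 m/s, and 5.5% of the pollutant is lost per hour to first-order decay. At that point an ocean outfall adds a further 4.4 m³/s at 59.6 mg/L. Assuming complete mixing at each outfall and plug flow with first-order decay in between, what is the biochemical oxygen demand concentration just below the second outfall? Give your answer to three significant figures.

After mixing, C = (44.00·2.900 + 7.190·30.50) / 51.19 = 346.9/51.19 = 6.777 mg/L; combined flow 51.19 m³/s.
Travel time t = 19·1000 / 0.55 = 34550 s = 9.596 h.
5.5%/h lost → k = −ln(1 − 0.055) = 0.05657 h⁻¹.
After decay, C = 6.777 × e^(−kt) = 6.777 × 0.5811 = 3.938 mg/L.
At the second outfall, C = (51.19·3.938 + 4.400·59.60) / (51.19 + 4.400) = 8.344 mg/L.

8.34 mg/L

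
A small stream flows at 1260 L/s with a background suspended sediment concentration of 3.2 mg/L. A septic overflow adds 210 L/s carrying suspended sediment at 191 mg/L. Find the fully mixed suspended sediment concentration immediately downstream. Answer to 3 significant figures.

Mixed concentration C = ΣQC/ΣQ = (1260·3.200 + 210.0·191.0) / 1470 = 44140/1470 = 30.03 mg/L.

30.0 mg/L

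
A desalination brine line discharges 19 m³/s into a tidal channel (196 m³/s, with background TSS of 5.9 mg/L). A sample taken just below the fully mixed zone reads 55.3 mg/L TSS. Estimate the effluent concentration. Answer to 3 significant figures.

Mass balance: 196.0·5.900 + 19.00·Cₑ = 215.0·55.30
→ Cₑ = (215.0·55.30 − 196.0·5.900) / 19.00 = 564.9 mg/L.

565 mg/L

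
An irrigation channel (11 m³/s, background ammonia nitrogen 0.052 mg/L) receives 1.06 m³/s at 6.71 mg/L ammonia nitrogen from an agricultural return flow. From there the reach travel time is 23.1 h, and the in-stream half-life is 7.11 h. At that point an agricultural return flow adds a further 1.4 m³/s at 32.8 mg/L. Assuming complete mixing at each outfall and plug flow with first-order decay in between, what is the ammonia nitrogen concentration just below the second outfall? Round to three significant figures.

After mixing, C = (11.00·0.05200 + 1.060·6.710) / 12.06 = 7.685/12.06 = 0.6372 mg/L; combined flow 12.06 m³/s.
Half-life 7.11 h → k = ln 2 / 7.11 = 0.09749 h⁻¹ = 2.340 d⁻¹.
After decay, C = 0.6372 × e^(−kt) = 0.6372 × 0.1052 = 0.06703 mg/L.
At the second outfall, C = (12.06·0.06703 + 1.400·32.80) / (12.06 + 1.400) = 3.472 mg/L.

3.47 mg/L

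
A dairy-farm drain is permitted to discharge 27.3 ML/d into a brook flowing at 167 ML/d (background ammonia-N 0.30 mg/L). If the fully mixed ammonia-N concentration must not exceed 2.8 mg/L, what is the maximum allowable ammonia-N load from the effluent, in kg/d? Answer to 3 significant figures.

Mass balance at the limit: 167.0·0.3000 + 27.30·Cₑ = 194.3·2.8 → Cₑ = 18.09 mg/L.
27.30 ML/d = 0.3160 m³/s. Load = 0.3160 m³/s × 18.09 g/m³ × 86 400 s/d = 493.9 kg/d.

494 kg/d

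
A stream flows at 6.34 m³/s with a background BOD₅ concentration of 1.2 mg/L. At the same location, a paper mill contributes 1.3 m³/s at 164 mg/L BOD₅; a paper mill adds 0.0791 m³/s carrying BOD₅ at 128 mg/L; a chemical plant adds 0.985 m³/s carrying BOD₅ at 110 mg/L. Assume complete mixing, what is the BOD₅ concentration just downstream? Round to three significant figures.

39.0 mg/L

Flow-weighted average: C = (6.340·1.200 + 1.300·164.0 + 0.07910·128.0 + 0.9850·110.0) / 8.704 = 339.3/8.704 = 38.98 mg/L.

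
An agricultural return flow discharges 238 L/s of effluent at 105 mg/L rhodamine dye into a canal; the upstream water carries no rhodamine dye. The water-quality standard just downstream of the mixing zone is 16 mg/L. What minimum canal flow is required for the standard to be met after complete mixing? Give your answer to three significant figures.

Set C_mix = 16: (Q·0 + 238.0·105.0) / (Q + 238.0) = 16
→ Q = 238.0·(105.0 − 16)/(16 − 0) = 1324 L/s.

1320 L/s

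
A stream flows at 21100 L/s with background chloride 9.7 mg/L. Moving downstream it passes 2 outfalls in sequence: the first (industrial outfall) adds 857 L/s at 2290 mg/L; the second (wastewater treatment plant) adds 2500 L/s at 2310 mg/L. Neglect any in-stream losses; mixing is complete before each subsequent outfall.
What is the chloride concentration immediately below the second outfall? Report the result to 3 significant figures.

Outfall 1: combined Q = 21960 L/s; C = (21100·9.700 + 857.0·2290)/21960 = 98.70 mg/L.
Outfall 2: combined Q = 24460 L/s; C = (21960·98.70 + 2500·2310)/24460 = 324.7 mg/L.

325 mg/L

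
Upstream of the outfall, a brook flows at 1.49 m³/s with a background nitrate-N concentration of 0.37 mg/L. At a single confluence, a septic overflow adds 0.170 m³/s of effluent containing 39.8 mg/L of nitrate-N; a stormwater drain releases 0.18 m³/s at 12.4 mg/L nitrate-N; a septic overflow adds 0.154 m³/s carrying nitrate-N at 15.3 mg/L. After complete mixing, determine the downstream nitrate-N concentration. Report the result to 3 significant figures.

5.97 mg/L

Flow-weighted average: C = (1.490·0.3700 + 0.1700·39.80 + 0.1800·12.40 + 0.1540·15.30) / 1.994 = 11.91/1.994 = 5.971 mg/L.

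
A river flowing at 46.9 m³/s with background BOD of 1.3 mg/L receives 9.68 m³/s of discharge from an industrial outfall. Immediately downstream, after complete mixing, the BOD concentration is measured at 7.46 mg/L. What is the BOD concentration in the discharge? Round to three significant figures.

Mass balance: 46.90·1.300 + 9.680·Cₑ = 56.58·7.460
→ Cₑ = (56.58·7.460 − 46.90·1.300) / 9.680 = 37.31 mg/L.

37.3 mg/L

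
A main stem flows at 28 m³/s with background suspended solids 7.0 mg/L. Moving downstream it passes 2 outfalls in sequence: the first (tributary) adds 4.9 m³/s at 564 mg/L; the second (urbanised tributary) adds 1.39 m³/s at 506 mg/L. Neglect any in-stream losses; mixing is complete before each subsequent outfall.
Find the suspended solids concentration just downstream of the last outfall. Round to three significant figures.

107 mg/L

After outfall 1: Q = 28.00 + 4.900 = 32.90 m³/s; C = (28.00·7.000 + 4.900·564.0)/32.90 = 89.96 mg/L.
After outfall 2: Q = 32.90 + 1.390 = 34.29 m³/s; C = (32.90·89.96 + 1.390·506.0)/34.29 = 106.8 mg/L.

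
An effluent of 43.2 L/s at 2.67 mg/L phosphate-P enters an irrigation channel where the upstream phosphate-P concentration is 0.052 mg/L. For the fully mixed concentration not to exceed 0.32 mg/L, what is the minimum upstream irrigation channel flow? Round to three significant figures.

379 L/s

Set C_mix = 0.32: (Q·0.05200 + 43.20·2.670) / (Q + 43.20) = 0.32
→ Q = 43.20·(2.670 − 0.32)/(0.32 − 0.05200) = 378.8 L/s.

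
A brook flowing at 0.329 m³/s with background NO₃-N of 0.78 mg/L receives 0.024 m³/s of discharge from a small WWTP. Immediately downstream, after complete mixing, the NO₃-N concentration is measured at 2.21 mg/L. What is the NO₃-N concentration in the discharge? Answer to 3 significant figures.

21.8 mg/L

Mass balance: 0.3290·0.7800 + 0.02400·Cₑ = 0.3530·2.210
→ Cₑ = (0.3530·2.210 − 0.3290·0.7800) / 0.02400 = 21.81 mg/L.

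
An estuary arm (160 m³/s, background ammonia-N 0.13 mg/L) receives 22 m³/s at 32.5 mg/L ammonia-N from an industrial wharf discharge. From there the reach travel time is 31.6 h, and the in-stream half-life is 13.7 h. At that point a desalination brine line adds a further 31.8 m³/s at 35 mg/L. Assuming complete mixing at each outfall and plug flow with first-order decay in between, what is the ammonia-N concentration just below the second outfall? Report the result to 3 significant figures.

5.90 mg/L

Mixed concentration C = ΣQC/ΣQ = (160.0·0.1300 + 22.00·32.50) / 182.0 = 735.8/182.0 = 4.043 mg/L; combined flow 182.0 m³/s.
Half-life 13.7 h → k = ln 2 / 13.7 = 0.05059 h⁻¹ = 1.214 d⁻¹.
After decay, C = 4.043 × e^(−kt) = 4.043 × 0.2021 = 0.8172 mg/L.
At the second outfall, C = (182.0·0.8172 + 31.80·35.00) / (182.0 + 31.80) = 5.901 mg/L.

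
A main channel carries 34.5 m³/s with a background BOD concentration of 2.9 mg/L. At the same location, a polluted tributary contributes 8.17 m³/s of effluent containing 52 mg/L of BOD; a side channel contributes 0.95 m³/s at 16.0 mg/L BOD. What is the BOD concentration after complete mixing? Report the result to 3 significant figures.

Mass balance: C = (34.50·2.900 + 8.170·52.00 + 0.9500·16.00) / 43.62 = 540.1/43.62 = 12.38 mg/L.

12.4 mg/L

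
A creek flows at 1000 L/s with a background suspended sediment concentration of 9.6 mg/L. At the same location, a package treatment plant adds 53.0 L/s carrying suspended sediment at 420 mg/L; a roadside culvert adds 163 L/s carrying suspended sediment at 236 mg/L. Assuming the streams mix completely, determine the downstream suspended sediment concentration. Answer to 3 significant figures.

57.8 mg/L

Mixed concentration C = ΣQC/ΣQ = (1000·9.600 + 53.00·420.0 + 163.0·236.0) / 1216 = 70330/1216 = 57.84 mg/L.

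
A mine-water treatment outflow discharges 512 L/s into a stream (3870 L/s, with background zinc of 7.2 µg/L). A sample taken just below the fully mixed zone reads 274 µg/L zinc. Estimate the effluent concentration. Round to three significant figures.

2290 µg/L

Mass balance: 3870·7.200 + 512.0·Cₑ = 4382·274.0
→ Cₑ = (4382·274.0 − 3870·7.200) / 512.0 = 2291 µg/L.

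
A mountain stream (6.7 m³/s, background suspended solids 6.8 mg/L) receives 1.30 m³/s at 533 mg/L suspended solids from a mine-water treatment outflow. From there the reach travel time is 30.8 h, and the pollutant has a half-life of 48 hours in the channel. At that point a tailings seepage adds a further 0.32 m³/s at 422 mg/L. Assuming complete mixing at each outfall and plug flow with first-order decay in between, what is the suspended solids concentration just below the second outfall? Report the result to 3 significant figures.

73.1 mg/L

Flow-weighted average: C = (6.700·6.800 + 1.300·533.0) / 8.000 = 738.5/8.000 = 92.31 mg/L; combined flow 8.000 m³/s.
Half-life 48 h → k = ln 2 / 48 = 0.01444 h⁻¹ = 0.3466 d⁻¹.
First-order decay: C = 92.31·exp(−k·t) = 92.31·0.6410 = 59.17 mg/L.
Second outfall: C = (8.000·59.17 + 0.3200·422.0)/8.320 = 73.12 mg/L.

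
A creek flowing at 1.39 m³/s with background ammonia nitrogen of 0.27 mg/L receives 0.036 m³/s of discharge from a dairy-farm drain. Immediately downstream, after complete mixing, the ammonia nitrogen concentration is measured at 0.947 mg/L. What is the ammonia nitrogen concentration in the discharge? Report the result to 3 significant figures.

27.1 mg/L

Mass balance: 1.390·0.2700 + 0.03600·Cₑ = 1.426·0.9470
→ Cₑ = (1.426·0.9470 − 1.390·0.2700) / 0.03600 = 27.09 mg/L.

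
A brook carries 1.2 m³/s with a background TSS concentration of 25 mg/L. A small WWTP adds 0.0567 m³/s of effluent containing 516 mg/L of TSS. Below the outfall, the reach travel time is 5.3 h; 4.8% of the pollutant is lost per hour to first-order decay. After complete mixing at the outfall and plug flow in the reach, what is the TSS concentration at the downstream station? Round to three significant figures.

36.3 mg/L

Mixed concentration C = ΣQC/ΣQ = (1.200·25.00 + 0.05670·516.0) / 1.257 = 59.26/1.257 = 47.15 mg/L.
4.8%/h lost → k = −ln(1 − 0.048) = 0.04919 h⁻¹.
Decay over the reach: 47.15·exp(−kt) = 47.15·0.7705 = 36.33 mg/L.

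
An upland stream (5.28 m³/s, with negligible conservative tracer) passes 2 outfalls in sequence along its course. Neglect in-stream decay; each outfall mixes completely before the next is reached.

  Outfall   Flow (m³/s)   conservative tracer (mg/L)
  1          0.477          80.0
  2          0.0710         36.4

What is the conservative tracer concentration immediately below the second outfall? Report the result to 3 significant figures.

6.99 mg/L

Outfall 1: combined Q = 5.757 m³/s; C = (5.280·0 + 0.4770·80.00)/5.757 = 6.628 mg/L.
Outfall 2: combined Q = 5.828 m³/s; C = (5.757·6.628 + 0.07100·36.40)/5.828 = 6.991 mg/L.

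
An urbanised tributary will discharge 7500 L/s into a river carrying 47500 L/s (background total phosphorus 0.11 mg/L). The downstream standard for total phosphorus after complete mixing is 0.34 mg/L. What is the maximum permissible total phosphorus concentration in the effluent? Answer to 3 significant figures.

At the limit, (Qr·Cr + Qe·Cₑ)/(Qr + Qe) = 0.34:
Cₑ = (55000·0.34 − 47500·0.1100) / 7500 = 1.797 mg/L.

1.80 mg/L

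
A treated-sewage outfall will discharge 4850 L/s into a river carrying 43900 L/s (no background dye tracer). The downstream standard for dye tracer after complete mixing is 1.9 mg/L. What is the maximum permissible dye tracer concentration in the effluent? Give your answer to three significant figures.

19.1 mg/L

At the limit, (Qr·Cr + Qe·Cₑ)/(Qr + Qe) = 1.9:
Cₑ = (48750·1.9 − 43900·0) / 4850 = 19.10 mg/L.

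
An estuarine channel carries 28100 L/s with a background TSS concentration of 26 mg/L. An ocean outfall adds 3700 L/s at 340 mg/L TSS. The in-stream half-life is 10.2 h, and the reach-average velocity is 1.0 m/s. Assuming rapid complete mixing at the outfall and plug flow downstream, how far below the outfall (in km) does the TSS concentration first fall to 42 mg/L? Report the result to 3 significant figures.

Conservation of mass: C = (28100·26.00 + 3700·340.0) / 31800 = 1989000/31800 = 62.53 mg/L.
Half-life 10.2 h → k = ln 2 / 10.2 = 0.06796 h⁻¹ = 1.631 d⁻¹.
Set 62.53·exp(−k·t) = 42 → t = ln(62.53/42)/k = 21090 s = 5.858 h.
Distance = v·t = 1.0·21090 = 21090 m = 21.09 km.

21.1 km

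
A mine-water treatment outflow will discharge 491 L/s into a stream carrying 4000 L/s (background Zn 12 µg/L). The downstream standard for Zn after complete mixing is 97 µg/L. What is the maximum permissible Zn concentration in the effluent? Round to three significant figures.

789 µg/L

At the limit, (Qr·Cr + Qe·Cₑ)/(Qr + Qe) = 97:
Cₑ = (4491·97 − 4000·12.00) / 491.0 = 789.5 µg/L.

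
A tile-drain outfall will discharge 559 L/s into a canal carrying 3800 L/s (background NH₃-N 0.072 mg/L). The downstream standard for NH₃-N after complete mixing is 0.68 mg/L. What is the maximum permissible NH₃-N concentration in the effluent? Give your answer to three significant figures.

4.81 mg/L

At the limit, (Qr·Cr + Qe·Cₑ)/(Qr + Qe) = 0.68:
Cₑ = (4359·0.68 − 3800·0.07200) / 559.0 = 4.813 mg/L.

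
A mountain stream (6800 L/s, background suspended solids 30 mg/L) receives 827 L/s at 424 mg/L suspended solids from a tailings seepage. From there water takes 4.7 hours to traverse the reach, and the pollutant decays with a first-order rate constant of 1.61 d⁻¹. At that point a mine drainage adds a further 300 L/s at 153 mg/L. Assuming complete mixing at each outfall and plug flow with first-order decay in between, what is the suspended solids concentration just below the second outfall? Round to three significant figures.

56.8 mg/L

After mixing, C = (6800·30.00 + 827.0·424.0) / 7627 = 554600/7627 = 72.72 mg/L; combined flow 7627 L/s.
After decay, C = 72.72 × e^(−kt) = 72.72 × 0.7296 = 53.06 mg/L.
At the second outfall, C = (7627·53.06 + 300.0·153.0) / (7627 + 300.0) = 56.84 mg/L.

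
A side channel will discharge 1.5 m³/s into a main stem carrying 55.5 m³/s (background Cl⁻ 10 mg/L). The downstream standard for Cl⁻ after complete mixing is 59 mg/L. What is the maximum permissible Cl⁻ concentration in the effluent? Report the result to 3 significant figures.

1870 mg/L

At the limit, (Qr·Cr + Qe·Cₑ)/(Qr + Qe) = 59:
Cₑ = (57.00·59 − 55.50·10.00) / 1.500 = 1872 mg/L.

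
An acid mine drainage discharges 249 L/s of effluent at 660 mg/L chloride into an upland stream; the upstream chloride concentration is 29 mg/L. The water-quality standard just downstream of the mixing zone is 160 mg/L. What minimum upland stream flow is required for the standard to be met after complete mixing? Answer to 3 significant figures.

950 L/s

Set C_mix = 160: (Q·29.00 + 249.0·660.0) / (Q + 249.0) = 160
→ Q = 249.0·(660.0 − 160)/(160 − 29.00) = 950.4 L/s.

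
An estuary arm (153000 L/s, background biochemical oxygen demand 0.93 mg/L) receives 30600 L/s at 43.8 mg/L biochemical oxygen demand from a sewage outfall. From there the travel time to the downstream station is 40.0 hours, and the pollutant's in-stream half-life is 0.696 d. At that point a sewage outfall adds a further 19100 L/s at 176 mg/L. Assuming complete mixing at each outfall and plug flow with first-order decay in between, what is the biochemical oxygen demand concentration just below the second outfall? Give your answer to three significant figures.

18.0 mg/L

Conservation of mass: C = (153000·0.9300 + 30600·43.80) / 183600 = 1483000/183600 = 8.075 mg/L; combined flow 183600 L/s.
Half-life 0.696 d → k = ln 2 / 0.696 = 0.9959 d⁻¹.
First-order decay: C = 8.075·exp(−k·t) = 8.075·0.1902 = 1.536 mg/L.
At the second outfall, C = (183600·1.536 + 19100·176.0) / (183600 + 19100) = 17.98 mg/L.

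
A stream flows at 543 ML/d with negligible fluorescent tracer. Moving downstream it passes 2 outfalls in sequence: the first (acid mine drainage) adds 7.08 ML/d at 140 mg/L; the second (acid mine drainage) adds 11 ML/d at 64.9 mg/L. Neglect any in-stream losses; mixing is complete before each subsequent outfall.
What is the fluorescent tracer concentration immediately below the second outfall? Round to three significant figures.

After outfall 1: Q = 543.0 + 7.080 = 550.1 ML/d; C = (543.0·0 + 7.080·140.0)/550.1 = 1.802 mg/L.
After outfall 2: Q = 550.1 + 11.00 = 561.1 ML/d; C = (550.1·1.802 + 11.00·64.90)/561.1 = 3.039 mg/L.

3.04 mg/L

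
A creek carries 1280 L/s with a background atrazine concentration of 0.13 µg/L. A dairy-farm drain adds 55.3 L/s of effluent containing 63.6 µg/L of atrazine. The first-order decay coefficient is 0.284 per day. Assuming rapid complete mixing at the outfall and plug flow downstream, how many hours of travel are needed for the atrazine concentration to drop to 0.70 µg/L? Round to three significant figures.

116 h

Conservation of mass: C = (1280·0.1300 + 55.30·63.60) / 1335 = 3683/1335 = 2.759 µg/L.
2.759·exp(−k·t) = 0.70 → t = ln(2.759/0.70)/k = 417200 s = 115.9 h.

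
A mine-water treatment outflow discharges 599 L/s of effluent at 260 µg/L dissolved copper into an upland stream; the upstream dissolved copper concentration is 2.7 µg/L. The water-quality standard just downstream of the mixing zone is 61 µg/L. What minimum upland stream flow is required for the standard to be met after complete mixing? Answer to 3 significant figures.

Set C_mix = 61: (Q·2.700 + 599.0·260.0) / (Q + 599.0) = 61
→ Q = 599.0·(260.0 − 61)/(61 − 2.700) = 2045 L/s.

2040 L/s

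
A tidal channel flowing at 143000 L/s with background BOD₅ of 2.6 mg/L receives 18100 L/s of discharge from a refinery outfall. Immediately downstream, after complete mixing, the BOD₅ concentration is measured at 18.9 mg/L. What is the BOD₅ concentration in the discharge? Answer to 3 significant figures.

Mass balance: 143000·2.600 + 18100·Cₑ = 161100·18.90
→ Cₑ = (161100·18.90 − 143000·2.600) / 18100 = 147.7 mg/L.

148 mg/L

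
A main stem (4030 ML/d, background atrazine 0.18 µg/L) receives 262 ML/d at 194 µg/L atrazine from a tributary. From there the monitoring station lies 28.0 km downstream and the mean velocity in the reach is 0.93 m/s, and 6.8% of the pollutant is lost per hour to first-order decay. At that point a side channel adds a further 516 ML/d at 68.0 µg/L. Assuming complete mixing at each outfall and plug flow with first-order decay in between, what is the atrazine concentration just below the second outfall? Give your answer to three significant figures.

13.2 µg/L

Flow-weighted average: C = (4030·0.1800 + 262.0·194.0) / 4292 = 51550/4292 = 12.01 µg/L; combined flow 4292 ML/d.
Travel time t = 28.0·1000 / 0.93 = 30110 s = 8.363 h.
6.8%/h lost → k = −ln(1 − 0.068) = 0.07042 h⁻¹.
After decay, C = 12.01 × e^(−kt) = 12.01 × 0.5549 = 6.665 µg/L.
At the second outfall, C = (4292·6.665 + 516.0·68.00) / (4292 + 516.0) = 13.25 µg/L.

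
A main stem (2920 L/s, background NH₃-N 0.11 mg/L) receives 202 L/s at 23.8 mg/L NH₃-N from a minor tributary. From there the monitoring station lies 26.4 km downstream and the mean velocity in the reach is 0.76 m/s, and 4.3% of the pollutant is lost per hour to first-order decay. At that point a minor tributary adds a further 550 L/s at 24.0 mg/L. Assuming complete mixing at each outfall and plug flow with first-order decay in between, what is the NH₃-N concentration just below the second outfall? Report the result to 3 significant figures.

Mixed concentration C = ΣQC/ΣQ = (2920·0.1100 + 202.0·23.80) / 3122 = 5129/3122 = 1.643 mg/L; combined flow 3122 L/s.
Travel time t = 26.4·1000 / 0.76 = 34740 s = 9.649 h.
4.3%/h lost → k = −ln(1 − 0.043) = 0.04395 h⁻¹.
Applying C = C₀e^(−kt): 1.643 × 0.6544 = 1.075 mg/L.
At the second outfall, C = (3122·1.075 + 550.0·24.00) / (3122 + 550.0) = 4.509 mg/L.

4.51 mg/L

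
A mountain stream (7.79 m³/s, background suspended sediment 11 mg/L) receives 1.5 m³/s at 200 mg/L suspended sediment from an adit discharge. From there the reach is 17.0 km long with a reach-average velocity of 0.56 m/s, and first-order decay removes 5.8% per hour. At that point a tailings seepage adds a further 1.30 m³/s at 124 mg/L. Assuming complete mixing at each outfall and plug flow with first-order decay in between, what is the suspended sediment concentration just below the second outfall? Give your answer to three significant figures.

Mixed concentration C = ΣQC/ΣQ = (7.790·11.00 + 1.500·200.0) / 9.290 = 385.7/9.290 = 41.52 mg/L; combined flow 9.290 m³/s.
Travel time t = 17.0·1000 / 0.56 = 30360 s = 8.433 h.
5.8%/h lost → k = −ln(1 − 0.058) = 0.05975 h⁻¹.
Applying C = C₀e^(−kt): 41.52 × 0.6042 = 25.08 mg/L.
At the second outfall, C = (9.290·25.08 + 1.300·124.0) / (9.290 + 1.300) = 37.23 mg/L.

37.2 mg/L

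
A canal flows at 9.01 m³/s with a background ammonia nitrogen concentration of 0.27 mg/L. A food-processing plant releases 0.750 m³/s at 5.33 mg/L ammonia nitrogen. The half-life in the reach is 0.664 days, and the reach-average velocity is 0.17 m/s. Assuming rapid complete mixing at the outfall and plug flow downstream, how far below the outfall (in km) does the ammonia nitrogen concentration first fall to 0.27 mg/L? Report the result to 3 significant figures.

12.6 km

Conservation of mass: C = (9.010·0.2700 + 0.7500·5.330) / 9.760 = 6.430/9.760 = 0.6588 mg/L.
Half-life 0.664 d → k = ln 2 / 0.664 = 1.044 d⁻¹.
Set 0.6588·exp(−k·t) = 0.27 → t = ln(0.6588/0.27)/k = 73830 s = 20.51 h.
Distance = v·t = 0.17·73830 = 12550 m = 12.55 km.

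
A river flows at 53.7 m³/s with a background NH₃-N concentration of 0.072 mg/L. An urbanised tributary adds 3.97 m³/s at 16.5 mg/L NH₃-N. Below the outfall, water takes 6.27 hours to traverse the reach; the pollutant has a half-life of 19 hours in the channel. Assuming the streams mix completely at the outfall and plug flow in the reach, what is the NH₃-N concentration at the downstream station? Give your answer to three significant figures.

0.957 mg/L

Conservation of mass: C = (53.70·0.07200 + 3.970·16.50) / 57.67 = 69.37/57.67 = 1.203 mg/L.
Half-life 19 h → k = ln 2 / 19 = 0.03648 h⁻¹ = 0.8756 d⁻¹.
Decay over the reach: 1.203·exp(−kt) = 1.203·0.7955 = 0.9570 mg/L.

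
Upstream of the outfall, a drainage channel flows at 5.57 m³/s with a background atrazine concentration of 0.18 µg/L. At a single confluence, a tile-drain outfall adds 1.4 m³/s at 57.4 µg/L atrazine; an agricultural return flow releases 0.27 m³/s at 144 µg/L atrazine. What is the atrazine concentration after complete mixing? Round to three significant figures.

After mixing, C = (5.570·0.1800 + 1.400·57.40 + 0.2700·144.0) / 7.240 = 120.2/7.240 = 16.61 µg/L.

16.6 µg/L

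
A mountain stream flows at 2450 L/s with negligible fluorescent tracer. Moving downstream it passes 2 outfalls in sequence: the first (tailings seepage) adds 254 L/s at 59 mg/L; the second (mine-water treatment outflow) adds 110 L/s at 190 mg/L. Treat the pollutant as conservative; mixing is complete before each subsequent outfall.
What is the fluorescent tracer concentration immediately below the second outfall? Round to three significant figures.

12.8 mg/L

After outfall 1: Q = 2450 + 254.0 = 2704 L/s; C = (2450·0 + 254.0·59.00)/2704 = 5.542 mg/L.
After outfall 2: Q = 2704 + 110.0 = 2814 L/s; C = (2704·5.542 + 110.0·190.0)/2814 = 12.75 mg/L.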